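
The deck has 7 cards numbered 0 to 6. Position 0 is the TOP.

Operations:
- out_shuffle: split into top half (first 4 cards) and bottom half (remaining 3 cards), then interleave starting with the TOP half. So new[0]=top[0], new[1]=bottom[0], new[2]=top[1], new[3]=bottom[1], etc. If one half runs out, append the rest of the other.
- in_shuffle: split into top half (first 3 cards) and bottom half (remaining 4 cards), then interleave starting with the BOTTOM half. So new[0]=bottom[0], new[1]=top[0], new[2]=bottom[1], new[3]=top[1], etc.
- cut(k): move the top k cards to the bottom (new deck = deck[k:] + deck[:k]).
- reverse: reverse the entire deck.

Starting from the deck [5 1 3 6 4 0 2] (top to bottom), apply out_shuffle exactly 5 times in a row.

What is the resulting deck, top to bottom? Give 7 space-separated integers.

Answer: 5 3 4 2 1 6 0

Derivation:
After op 1 (out_shuffle): [5 4 1 0 3 2 6]
After op 2 (out_shuffle): [5 3 4 2 1 6 0]
After op 3 (out_shuffle): [5 1 3 6 4 0 2]
After op 4 (out_shuffle): [5 4 1 0 3 2 6]
After op 5 (out_shuffle): [5 3 4 2 1 6 0]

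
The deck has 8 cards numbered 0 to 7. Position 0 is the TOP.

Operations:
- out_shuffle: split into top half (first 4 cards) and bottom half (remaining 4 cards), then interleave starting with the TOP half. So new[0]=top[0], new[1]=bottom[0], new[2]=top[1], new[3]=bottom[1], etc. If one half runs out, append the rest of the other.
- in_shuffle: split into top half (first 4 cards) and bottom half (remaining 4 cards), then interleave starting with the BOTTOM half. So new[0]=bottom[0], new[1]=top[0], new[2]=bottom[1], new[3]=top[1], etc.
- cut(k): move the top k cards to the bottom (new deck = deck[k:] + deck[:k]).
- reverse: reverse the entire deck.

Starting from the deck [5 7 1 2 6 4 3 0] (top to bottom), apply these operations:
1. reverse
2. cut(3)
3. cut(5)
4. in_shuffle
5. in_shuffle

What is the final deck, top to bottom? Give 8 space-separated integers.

Answer: 7 2 4 0 5 1 6 3

Derivation:
After op 1 (reverse): [0 3 4 6 2 1 7 5]
After op 2 (cut(3)): [6 2 1 7 5 0 3 4]
After op 3 (cut(5)): [0 3 4 6 2 1 7 5]
After op 4 (in_shuffle): [2 0 1 3 7 4 5 6]
After op 5 (in_shuffle): [7 2 4 0 5 1 6 3]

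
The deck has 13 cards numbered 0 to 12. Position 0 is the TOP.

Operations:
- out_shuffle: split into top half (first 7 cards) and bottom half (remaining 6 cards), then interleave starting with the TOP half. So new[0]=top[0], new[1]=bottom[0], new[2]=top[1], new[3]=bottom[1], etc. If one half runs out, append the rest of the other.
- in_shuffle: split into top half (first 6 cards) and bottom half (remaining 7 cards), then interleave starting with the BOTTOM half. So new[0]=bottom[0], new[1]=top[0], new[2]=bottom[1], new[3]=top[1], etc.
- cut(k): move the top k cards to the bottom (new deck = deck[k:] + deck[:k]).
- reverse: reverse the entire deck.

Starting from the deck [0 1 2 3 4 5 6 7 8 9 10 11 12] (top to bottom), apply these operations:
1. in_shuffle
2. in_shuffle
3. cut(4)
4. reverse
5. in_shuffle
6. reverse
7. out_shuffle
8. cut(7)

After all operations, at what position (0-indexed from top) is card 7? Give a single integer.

After op 1 (in_shuffle): [6 0 7 1 8 2 9 3 10 4 11 5 12]
After op 2 (in_shuffle): [9 6 3 0 10 7 4 1 11 8 5 2 12]
After op 3 (cut(4)): [10 7 4 1 11 8 5 2 12 9 6 3 0]
After op 4 (reverse): [0 3 6 9 12 2 5 8 11 1 4 7 10]
After op 5 (in_shuffle): [5 0 8 3 11 6 1 9 4 12 7 2 10]
After op 6 (reverse): [10 2 7 12 4 9 1 6 11 3 8 0 5]
After op 7 (out_shuffle): [10 6 2 11 7 3 12 8 4 0 9 5 1]
After op 8 (cut(7)): [8 4 0 9 5 1 10 6 2 11 7 3 12]
Card 7 is at position 10.

Answer: 10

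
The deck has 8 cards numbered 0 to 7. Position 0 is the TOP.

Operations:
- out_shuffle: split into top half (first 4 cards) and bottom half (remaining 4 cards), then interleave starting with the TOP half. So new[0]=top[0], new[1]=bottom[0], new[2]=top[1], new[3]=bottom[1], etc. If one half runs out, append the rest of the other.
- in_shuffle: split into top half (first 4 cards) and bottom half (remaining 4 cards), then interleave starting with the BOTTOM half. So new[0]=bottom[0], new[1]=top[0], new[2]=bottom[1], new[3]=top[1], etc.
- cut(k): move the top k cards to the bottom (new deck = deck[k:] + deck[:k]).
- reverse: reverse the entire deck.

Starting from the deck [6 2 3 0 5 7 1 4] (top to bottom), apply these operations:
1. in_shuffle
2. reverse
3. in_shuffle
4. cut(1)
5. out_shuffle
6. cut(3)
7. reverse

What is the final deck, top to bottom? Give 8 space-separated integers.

After op 1 (in_shuffle): [5 6 7 2 1 3 4 0]
After op 2 (reverse): [0 4 3 1 2 7 6 5]
After op 3 (in_shuffle): [2 0 7 4 6 3 5 1]
After op 4 (cut(1)): [0 7 4 6 3 5 1 2]
After op 5 (out_shuffle): [0 3 7 5 4 1 6 2]
After op 6 (cut(3)): [5 4 1 6 2 0 3 7]
After op 7 (reverse): [7 3 0 2 6 1 4 5]

Answer: 7 3 0 2 6 1 4 5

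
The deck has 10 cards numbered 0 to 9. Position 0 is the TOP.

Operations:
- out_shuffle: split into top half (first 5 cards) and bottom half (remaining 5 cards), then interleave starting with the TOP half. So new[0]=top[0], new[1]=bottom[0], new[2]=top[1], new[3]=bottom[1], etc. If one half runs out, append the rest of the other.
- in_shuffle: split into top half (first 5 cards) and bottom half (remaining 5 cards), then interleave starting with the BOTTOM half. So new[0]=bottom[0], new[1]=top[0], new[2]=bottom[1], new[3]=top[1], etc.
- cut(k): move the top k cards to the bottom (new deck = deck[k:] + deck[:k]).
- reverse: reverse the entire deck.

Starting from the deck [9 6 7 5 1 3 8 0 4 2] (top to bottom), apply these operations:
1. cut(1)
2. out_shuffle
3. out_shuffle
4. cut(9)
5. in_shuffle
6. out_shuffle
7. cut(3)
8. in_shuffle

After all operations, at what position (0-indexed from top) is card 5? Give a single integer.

Answer: 9

Derivation:
After op 1 (cut(1)): [6 7 5 1 3 8 0 4 2 9]
After op 2 (out_shuffle): [6 8 7 0 5 4 1 2 3 9]
After op 3 (out_shuffle): [6 4 8 1 7 2 0 3 5 9]
After op 4 (cut(9)): [9 6 4 8 1 7 2 0 3 5]
After op 5 (in_shuffle): [7 9 2 6 0 4 3 8 5 1]
After op 6 (out_shuffle): [7 4 9 3 2 8 6 5 0 1]
After op 7 (cut(3)): [3 2 8 6 5 0 1 7 4 9]
After op 8 (in_shuffle): [0 3 1 2 7 8 4 6 9 5]
Card 5 is at position 9.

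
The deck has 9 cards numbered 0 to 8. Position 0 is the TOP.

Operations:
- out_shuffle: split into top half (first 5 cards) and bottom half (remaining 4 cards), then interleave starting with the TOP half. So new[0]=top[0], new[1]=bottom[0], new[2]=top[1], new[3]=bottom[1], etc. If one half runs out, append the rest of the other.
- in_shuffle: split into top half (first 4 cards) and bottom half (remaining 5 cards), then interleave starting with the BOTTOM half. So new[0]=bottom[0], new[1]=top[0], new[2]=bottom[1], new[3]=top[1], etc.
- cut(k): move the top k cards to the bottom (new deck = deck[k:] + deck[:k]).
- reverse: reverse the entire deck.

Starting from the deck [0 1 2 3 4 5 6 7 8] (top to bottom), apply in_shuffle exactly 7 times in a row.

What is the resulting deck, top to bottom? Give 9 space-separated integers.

Answer: 4 0 5 1 6 2 7 3 8

Derivation:
After op 1 (in_shuffle): [4 0 5 1 6 2 7 3 8]
After op 2 (in_shuffle): [6 4 2 0 7 5 3 1 8]
After op 3 (in_shuffle): [7 6 5 4 3 2 1 0 8]
After op 4 (in_shuffle): [3 7 2 6 1 5 0 4 8]
After op 5 (in_shuffle): [1 3 5 7 0 2 4 6 8]
After op 6 (in_shuffle): [0 1 2 3 4 5 6 7 8]
After op 7 (in_shuffle): [4 0 5 1 6 2 7 3 8]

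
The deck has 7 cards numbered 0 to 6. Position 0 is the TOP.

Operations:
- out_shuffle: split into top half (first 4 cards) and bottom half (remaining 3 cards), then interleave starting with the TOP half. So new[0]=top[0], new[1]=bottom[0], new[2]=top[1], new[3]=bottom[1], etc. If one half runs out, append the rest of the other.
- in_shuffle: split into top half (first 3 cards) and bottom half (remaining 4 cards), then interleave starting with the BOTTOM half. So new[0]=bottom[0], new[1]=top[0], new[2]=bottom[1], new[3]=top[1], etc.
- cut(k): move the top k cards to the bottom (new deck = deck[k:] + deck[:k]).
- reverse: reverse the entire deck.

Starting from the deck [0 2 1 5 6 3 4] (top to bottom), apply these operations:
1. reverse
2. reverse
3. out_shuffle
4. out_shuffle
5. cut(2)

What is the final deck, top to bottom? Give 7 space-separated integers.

After op 1 (reverse): [4 3 6 5 1 2 0]
After op 2 (reverse): [0 2 1 5 6 3 4]
After op 3 (out_shuffle): [0 6 2 3 1 4 5]
After op 4 (out_shuffle): [0 1 6 4 2 5 3]
After op 5 (cut(2)): [6 4 2 5 3 0 1]

Answer: 6 4 2 5 3 0 1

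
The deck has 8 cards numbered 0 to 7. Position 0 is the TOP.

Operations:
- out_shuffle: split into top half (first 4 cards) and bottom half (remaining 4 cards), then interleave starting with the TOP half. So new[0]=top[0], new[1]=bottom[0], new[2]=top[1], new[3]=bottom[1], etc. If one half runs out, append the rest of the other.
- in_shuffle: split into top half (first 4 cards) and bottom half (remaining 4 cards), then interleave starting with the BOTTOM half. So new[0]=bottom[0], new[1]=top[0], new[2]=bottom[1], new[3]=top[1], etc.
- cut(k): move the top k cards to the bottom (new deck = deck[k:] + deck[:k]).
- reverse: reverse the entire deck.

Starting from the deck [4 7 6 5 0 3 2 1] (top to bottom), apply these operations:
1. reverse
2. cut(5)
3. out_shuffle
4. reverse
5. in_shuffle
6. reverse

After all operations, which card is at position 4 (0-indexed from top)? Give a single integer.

After op 1 (reverse): [1 2 3 0 5 6 7 4]
After op 2 (cut(5)): [6 7 4 1 2 3 0 5]
After op 3 (out_shuffle): [6 2 7 3 4 0 1 5]
After op 4 (reverse): [5 1 0 4 3 7 2 6]
After op 5 (in_shuffle): [3 5 7 1 2 0 6 4]
After op 6 (reverse): [4 6 0 2 1 7 5 3]
Position 4: card 1.

Answer: 1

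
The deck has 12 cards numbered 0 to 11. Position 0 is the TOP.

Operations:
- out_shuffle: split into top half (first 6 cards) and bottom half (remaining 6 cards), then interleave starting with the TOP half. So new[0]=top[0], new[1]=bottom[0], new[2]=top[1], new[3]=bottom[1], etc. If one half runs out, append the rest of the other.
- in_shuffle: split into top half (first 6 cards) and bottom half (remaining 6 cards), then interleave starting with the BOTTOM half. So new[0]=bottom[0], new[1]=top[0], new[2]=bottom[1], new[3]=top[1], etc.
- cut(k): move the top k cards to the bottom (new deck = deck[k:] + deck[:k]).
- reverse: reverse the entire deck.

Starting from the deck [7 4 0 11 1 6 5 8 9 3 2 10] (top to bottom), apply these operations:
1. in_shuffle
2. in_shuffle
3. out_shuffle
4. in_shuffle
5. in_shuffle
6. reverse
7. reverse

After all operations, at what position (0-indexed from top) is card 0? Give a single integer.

After op 1 (in_shuffle): [5 7 8 4 9 0 3 11 2 1 10 6]
After op 2 (in_shuffle): [3 5 11 7 2 8 1 4 10 9 6 0]
After op 3 (out_shuffle): [3 1 5 4 11 10 7 9 2 6 8 0]
After op 4 (in_shuffle): [7 3 9 1 2 5 6 4 8 11 0 10]
After op 5 (in_shuffle): [6 7 4 3 8 9 11 1 0 2 10 5]
After op 6 (reverse): [5 10 2 0 1 11 9 8 3 4 7 6]
After op 7 (reverse): [6 7 4 3 8 9 11 1 0 2 10 5]
Card 0 is at position 8.

Answer: 8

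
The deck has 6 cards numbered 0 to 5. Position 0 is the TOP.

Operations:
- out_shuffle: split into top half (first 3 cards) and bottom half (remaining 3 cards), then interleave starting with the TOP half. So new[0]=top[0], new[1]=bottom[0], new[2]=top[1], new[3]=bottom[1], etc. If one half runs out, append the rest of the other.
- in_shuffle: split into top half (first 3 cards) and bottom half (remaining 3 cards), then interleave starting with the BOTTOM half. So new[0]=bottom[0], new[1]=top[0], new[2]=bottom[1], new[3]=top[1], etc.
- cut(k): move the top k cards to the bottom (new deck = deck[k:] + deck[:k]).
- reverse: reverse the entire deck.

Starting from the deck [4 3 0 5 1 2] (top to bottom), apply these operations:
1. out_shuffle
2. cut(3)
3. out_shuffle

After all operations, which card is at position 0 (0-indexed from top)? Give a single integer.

Answer: 1

Derivation:
After op 1 (out_shuffle): [4 5 3 1 0 2]
After op 2 (cut(3)): [1 0 2 4 5 3]
After op 3 (out_shuffle): [1 4 0 5 2 3]
Position 0: card 1.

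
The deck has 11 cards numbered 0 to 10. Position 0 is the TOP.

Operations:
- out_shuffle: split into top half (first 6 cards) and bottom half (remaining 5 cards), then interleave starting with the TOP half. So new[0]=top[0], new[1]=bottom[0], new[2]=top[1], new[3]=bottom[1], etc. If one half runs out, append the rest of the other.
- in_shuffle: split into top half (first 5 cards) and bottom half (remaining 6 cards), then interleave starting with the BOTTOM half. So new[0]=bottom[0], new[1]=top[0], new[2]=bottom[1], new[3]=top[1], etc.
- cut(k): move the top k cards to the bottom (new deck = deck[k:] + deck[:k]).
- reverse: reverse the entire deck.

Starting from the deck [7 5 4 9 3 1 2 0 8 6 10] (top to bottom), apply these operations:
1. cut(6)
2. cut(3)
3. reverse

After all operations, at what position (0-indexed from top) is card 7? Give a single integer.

After op 1 (cut(6)): [2 0 8 6 10 7 5 4 9 3 1]
After op 2 (cut(3)): [6 10 7 5 4 9 3 1 2 0 8]
After op 3 (reverse): [8 0 2 1 3 9 4 5 7 10 6]
Card 7 is at position 8.

Answer: 8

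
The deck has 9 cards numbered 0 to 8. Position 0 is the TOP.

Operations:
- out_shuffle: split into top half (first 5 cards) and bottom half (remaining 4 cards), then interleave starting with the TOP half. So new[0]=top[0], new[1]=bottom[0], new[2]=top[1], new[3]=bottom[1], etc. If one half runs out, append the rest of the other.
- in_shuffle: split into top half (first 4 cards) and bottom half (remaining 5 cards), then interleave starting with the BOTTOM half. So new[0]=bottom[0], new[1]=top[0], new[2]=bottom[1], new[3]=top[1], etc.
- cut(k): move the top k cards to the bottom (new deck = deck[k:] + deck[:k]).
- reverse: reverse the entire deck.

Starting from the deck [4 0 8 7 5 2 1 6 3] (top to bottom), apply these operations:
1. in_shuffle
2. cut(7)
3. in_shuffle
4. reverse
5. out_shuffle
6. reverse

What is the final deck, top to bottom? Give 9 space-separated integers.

Answer: 1 2 5 7 8 0 4 3 6

Derivation:
After op 1 (in_shuffle): [5 4 2 0 1 8 6 7 3]
After op 2 (cut(7)): [7 3 5 4 2 0 1 8 6]
After op 3 (in_shuffle): [2 7 0 3 1 5 8 4 6]
After op 4 (reverse): [6 4 8 5 1 3 0 7 2]
After op 5 (out_shuffle): [6 3 4 0 8 7 5 2 1]
After op 6 (reverse): [1 2 5 7 8 0 4 3 6]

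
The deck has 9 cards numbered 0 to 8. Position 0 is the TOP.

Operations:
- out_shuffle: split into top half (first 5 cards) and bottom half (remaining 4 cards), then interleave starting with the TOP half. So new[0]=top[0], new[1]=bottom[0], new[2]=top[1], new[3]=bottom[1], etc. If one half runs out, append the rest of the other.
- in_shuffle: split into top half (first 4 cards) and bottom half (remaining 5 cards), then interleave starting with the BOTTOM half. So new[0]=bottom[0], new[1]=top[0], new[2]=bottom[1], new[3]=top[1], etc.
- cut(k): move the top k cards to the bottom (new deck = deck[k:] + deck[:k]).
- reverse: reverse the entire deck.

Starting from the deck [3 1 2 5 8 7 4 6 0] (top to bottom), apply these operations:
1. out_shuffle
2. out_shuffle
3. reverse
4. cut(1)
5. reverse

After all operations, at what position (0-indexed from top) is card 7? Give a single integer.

After op 1 (out_shuffle): [3 7 1 4 2 6 5 0 8]
After op 2 (out_shuffle): [3 6 7 5 1 0 4 8 2]
After op 3 (reverse): [2 8 4 0 1 5 7 6 3]
After op 4 (cut(1)): [8 4 0 1 5 7 6 3 2]
After op 5 (reverse): [2 3 6 7 5 1 0 4 8]
Card 7 is at position 3.

Answer: 3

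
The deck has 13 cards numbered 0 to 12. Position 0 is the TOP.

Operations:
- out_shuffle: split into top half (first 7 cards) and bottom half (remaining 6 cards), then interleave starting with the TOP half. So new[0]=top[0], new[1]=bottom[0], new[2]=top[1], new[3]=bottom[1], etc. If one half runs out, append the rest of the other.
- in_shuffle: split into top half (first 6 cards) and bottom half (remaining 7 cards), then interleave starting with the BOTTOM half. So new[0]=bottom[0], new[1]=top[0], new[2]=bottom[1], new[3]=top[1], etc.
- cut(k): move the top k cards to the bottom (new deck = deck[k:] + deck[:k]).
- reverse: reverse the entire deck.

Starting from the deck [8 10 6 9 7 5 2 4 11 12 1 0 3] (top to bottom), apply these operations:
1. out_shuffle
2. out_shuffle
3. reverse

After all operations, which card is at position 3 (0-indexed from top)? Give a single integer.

After op 1 (out_shuffle): [8 4 10 11 6 12 9 1 7 0 5 3 2]
After op 2 (out_shuffle): [8 1 4 7 10 0 11 5 6 3 12 2 9]
After op 3 (reverse): [9 2 12 3 6 5 11 0 10 7 4 1 8]
Position 3: card 3.

Answer: 3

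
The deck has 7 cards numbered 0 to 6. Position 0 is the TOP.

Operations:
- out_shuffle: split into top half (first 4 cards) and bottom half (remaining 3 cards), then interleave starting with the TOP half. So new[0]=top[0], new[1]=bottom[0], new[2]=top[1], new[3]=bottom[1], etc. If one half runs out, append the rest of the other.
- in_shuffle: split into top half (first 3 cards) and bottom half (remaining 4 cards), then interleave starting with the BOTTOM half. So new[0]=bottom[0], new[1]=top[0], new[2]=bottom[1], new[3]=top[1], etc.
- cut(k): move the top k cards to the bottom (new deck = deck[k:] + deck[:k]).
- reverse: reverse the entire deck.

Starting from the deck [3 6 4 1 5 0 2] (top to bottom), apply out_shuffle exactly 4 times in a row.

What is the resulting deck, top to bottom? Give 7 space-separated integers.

After op 1 (out_shuffle): [3 5 6 0 4 2 1]
After op 2 (out_shuffle): [3 4 5 2 6 1 0]
After op 3 (out_shuffle): [3 6 4 1 5 0 2]
After op 4 (out_shuffle): [3 5 6 0 4 2 1]

Answer: 3 5 6 0 4 2 1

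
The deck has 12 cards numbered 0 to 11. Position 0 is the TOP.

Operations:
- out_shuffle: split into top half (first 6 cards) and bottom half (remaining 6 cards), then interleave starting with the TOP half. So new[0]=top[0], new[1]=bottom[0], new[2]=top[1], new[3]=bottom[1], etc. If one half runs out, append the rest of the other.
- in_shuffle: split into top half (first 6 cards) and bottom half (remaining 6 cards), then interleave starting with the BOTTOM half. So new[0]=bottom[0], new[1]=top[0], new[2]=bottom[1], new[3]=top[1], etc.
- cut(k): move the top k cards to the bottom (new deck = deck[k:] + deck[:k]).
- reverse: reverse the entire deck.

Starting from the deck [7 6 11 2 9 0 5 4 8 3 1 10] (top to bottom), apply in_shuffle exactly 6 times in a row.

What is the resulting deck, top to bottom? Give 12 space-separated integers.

Answer: 10 1 3 8 4 5 0 9 2 11 6 7

Derivation:
After op 1 (in_shuffle): [5 7 4 6 8 11 3 2 1 9 10 0]
After op 2 (in_shuffle): [3 5 2 7 1 4 9 6 10 8 0 11]
After op 3 (in_shuffle): [9 3 6 5 10 2 8 7 0 1 11 4]
After op 4 (in_shuffle): [8 9 7 3 0 6 1 5 11 10 4 2]
After op 5 (in_shuffle): [1 8 5 9 11 7 10 3 4 0 2 6]
After op 6 (in_shuffle): [10 1 3 8 4 5 0 9 2 11 6 7]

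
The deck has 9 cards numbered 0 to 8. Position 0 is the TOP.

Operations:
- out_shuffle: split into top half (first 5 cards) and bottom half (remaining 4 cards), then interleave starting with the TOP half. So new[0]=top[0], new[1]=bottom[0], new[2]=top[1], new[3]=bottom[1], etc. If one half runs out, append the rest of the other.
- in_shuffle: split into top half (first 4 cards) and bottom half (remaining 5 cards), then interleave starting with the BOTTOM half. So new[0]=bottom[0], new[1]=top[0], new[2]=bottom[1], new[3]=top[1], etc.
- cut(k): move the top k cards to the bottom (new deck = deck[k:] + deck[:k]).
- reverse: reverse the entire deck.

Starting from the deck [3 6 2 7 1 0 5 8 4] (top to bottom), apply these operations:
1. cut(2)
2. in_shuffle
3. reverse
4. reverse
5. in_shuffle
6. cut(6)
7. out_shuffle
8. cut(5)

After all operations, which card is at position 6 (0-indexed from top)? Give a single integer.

Answer: 7

Derivation:
After op 1 (cut(2)): [2 7 1 0 5 8 4 3 6]
After op 2 (in_shuffle): [5 2 8 7 4 1 3 0 6]
After op 3 (reverse): [6 0 3 1 4 7 8 2 5]
After op 4 (reverse): [5 2 8 7 4 1 3 0 6]
After op 5 (in_shuffle): [4 5 1 2 3 8 0 7 6]
After op 6 (cut(6)): [0 7 6 4 5 1 2 3 8]
After op 7 (out_shuffle): [0 1 7 2 6 3 4 8 5]
After op 8 (cut(5)): [3 4 8 5 0 1 7 2 6]
Position 6: card 7.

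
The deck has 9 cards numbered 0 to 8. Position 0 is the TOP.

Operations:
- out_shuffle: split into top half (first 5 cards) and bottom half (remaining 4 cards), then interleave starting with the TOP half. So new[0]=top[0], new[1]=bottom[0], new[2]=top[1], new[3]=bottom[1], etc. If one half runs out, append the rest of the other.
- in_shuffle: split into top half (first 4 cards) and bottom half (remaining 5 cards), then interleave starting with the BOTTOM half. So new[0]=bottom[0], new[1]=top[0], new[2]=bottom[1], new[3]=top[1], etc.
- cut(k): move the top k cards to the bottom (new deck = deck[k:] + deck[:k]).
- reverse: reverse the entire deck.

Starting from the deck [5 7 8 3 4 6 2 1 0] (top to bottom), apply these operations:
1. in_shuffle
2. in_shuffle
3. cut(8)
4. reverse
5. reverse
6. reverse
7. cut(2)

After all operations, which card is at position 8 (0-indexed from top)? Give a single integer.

Answer: 3

Derivation:
After op 1 (in_shuffle): [4 5 6 7 2 8 1 3 0]
After op 2 (in_shuffle): [2 4 8 5 1 6 3 7 0]
After op 3 (cut(8)): [0 2 4 8 5 1 6 3 7]
After op 4 (reverse): [7 3 6 1 5 8 4 2 0]
After op 5 (reverse): [0 2 4 8 5 1 6 3 7]
After op 6 (reverse): [7 3 6 1 5 8 4 2 0]
After op 7 (cut(2)): [6 1 5 8 4 2 0 7 3]
Position 8: card 3.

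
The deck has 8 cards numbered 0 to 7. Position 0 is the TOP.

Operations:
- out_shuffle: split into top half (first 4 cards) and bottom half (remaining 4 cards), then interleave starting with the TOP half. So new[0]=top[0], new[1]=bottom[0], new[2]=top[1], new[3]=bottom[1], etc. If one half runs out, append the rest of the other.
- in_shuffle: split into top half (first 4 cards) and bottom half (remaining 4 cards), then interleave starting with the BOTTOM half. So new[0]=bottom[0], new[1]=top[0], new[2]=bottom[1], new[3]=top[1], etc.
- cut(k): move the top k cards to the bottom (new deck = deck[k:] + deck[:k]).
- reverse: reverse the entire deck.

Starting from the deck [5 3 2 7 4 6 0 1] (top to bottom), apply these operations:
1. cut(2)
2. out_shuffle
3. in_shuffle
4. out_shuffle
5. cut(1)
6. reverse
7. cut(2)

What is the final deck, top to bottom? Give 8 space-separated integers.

Answer: 0 3 5 7 2 6 4 1

Derivation:
After op 1 (cut(2)): [2 7 4 6 0 1 5 3]
After op 2 (out_shuffle): [2 0 7 1 4 5 6 3]
After op 3 (in_shuffle): [4 2 5 0 6 7 3 1]
After op 4 (out_shuffle): [4 6 2 7 5 3 0 1]
After op 5 (cut(1)): [6 2 7 5 3 0 1 4]
After op 6 (reverse): [4 1 0 3 5 7 2 6]
After op 7 (cut(2)): [0 3 5 7 2 6 4 1]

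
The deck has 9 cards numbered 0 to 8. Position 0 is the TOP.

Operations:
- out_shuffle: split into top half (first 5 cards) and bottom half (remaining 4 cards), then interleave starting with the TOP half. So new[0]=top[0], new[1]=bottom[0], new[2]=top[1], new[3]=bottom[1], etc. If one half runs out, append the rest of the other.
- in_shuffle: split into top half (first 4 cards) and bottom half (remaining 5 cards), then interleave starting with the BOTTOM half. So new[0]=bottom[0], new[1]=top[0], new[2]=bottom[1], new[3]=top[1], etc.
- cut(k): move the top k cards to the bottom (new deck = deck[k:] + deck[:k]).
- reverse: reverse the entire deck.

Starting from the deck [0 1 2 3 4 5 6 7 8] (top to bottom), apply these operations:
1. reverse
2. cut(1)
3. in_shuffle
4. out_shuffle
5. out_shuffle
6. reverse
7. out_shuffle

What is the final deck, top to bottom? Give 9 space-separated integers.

Answer: 2 6 1 5 0 4 8 3 7

Derivation:
After op 1 (reverse): [8 7 6 5 4 3 2 1 0]
After op 2 (cut(1)): [7 6 5 4 3 2 1 0 8]
After op 3 (in_shuffle): [3 7 2 6 1 5 0 4 8]
After op 4 (out_shuffle): [3 5 7 0 2 4 6 8 1]
After op 5 (out_shuffle): [3 4 5 6 7 8 0 1 2]
After op 6 (reverse): [2 1 0 8 7 6 5 4 3]
After op 7 (out_shuffle): [2 6 1 5 0 4 8 3 7]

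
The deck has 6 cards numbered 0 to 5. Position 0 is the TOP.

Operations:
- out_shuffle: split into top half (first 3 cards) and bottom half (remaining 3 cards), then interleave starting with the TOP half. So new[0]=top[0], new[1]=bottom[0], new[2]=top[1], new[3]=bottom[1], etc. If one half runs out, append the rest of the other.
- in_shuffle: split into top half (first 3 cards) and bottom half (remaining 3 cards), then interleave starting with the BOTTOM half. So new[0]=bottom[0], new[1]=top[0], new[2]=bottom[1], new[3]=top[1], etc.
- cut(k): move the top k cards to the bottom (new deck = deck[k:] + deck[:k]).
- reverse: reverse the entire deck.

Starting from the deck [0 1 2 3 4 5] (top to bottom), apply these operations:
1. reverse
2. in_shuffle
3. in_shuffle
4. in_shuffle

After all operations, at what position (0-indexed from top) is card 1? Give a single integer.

Answer: 4

Derivation:
After op 1 (reverse): [5 4 3 2 1 0]
After op 2 (in_shuffle): [2 5 1 4 0 3]
After op 3 (in_shuffle): [4 2 0 5 3 1]
After op 4 (in_shuffle): [5 4 3 2 1 0]
Card 1 is at position 4.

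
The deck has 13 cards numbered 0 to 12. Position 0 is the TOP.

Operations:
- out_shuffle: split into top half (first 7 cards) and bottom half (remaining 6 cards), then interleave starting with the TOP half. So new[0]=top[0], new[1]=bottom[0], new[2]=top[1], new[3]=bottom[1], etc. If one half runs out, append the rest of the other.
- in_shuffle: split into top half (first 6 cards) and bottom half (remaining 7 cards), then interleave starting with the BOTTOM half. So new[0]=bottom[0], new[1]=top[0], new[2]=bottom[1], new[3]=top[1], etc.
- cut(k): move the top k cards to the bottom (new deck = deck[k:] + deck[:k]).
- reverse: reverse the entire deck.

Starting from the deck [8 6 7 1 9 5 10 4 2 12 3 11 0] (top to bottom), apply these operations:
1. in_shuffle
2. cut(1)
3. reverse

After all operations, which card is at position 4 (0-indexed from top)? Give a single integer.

After op 1 (in_shuffle): [10 8 4 6 2 7 12 1 3 9 11 5 0]
After op 2 (cut(1)): [8 4 6 2 7 12 1 3 9 11 5 0 10]
After op 3 (reverse): [10 0 5 11 9 3 1 12 7 2 6 4 8]
Position 4: card 9.

Answer: 9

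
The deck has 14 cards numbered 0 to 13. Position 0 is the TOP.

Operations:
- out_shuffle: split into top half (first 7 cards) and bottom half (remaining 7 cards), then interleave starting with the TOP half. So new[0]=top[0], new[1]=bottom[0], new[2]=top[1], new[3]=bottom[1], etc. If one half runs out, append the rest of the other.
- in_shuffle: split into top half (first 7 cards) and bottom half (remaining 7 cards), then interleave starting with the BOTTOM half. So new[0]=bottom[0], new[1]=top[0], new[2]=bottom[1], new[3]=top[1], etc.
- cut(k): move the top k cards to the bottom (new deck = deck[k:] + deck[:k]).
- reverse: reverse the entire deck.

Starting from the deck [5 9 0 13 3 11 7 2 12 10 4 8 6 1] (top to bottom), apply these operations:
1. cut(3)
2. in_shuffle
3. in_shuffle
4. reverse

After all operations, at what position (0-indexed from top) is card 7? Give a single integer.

After op 1 (cut(3)): [13 3 11 7 2 12 10 4 8 6 1 5 9 0]
After op 2 (in_shuffle): [4 13 8 3 6 11 1 7 5 2 9 12 0 10]
After op 3 (in_shuffle): [7 4 5 13 2 8 9 3 12 6 0 11 10 1]
After op 4 (reverse): [1 10 11 0 6 12 3 9 8 2 13 5 4 7]
Card 7 is at position 13.

Answer: 13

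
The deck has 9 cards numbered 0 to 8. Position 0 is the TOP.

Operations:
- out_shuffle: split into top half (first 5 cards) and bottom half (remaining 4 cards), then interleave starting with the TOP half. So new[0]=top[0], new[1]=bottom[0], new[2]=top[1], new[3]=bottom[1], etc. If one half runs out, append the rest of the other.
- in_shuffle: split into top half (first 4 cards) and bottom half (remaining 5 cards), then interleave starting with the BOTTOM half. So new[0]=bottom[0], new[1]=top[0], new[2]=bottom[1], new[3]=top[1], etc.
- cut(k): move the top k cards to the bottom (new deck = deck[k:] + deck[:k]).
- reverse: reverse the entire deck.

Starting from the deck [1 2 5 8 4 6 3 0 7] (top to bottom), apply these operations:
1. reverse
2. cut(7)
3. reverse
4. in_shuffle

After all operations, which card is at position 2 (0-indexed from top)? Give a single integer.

Answer: 0

Derivation:
After op 1 (reverse): [7 0 3 6 4 8 5 2 1]
After op 2 (cut(7)): [2 1 7 0 3 6 4 8 5]
After op 3 (reverse): [5 8 4 6 3 0 7 1 2]
After op 4 (in_shuffle): [3 5 0 8 7 4 1 6 2]
Position 2: card 0.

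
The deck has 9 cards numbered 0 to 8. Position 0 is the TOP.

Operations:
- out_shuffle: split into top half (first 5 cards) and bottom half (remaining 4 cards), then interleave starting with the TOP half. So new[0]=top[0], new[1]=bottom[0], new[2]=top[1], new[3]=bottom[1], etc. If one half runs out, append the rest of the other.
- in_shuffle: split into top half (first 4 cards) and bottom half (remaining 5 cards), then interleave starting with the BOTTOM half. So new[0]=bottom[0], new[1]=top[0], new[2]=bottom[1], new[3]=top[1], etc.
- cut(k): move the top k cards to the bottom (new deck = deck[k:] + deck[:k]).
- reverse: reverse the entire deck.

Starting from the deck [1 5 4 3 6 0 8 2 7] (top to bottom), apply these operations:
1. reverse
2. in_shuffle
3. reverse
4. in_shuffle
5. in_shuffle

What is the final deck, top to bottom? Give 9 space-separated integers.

Answer: 3 4 5 1 7 2 8 0 6

Derivation:
After op 1 (reverse): [7 2 8 0 6 3 4 5 1]
After op 2 (in_shuffle): [6 7 3 2 4 8 5 0 1]
After op 3 (reverse): [1 0 5 8 4 2 3 7 6]
After op 4 (in_shuffle): [4 1 2 0 3 5 7 8 6]
After op 5 (in_shuffle): [3 4 5 1 7 2 8 0 6]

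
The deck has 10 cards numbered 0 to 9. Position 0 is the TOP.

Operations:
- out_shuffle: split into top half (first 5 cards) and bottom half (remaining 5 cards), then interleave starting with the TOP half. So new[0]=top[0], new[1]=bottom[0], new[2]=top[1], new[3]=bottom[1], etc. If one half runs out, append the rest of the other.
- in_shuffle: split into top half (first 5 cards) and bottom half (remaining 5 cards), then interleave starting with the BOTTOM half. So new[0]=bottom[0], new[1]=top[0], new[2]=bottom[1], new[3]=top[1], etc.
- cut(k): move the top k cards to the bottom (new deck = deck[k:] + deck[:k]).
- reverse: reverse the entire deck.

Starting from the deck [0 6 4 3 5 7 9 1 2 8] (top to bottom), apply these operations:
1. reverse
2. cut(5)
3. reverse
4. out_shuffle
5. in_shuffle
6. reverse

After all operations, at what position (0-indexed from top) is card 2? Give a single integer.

After op 1 (reverse): [8 2 1 9 7 5 3 4 6 0]
After op 2 (cut(5)): [5 3 4 6 0 8 2 1 9 7]
After op 3 (reverse): [7 9 1 2 8 0 6 4 3 5]
After op 4 (out_shuffle): [7 0 9 6 1 4 2 3 8 5]
After op 5 (in_shuffle): [4 7 2 0 3 9 8 6 5 1]
After op 6 (reverse): [1 5 6 8 9 3 0 2 7 4]
Card 2 is at position 7.

Answer: 7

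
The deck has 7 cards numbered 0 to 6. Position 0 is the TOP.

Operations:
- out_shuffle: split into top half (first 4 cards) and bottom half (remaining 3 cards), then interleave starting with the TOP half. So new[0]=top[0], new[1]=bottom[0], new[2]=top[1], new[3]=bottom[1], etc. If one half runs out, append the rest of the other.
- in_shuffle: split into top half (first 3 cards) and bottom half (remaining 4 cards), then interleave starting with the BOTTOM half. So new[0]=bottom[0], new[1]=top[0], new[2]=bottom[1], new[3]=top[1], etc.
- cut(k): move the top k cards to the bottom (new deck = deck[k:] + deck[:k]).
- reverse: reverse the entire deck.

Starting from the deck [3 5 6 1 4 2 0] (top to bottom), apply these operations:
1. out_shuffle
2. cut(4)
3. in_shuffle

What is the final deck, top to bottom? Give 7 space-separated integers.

After op 1 (out_shuffle): [3 4 5 2 6 0 1]
After op 2 (cut(4)): [6 0 1 3 4 5 2]
After op 3 (in_shuffle): [3 6 4 0 5 1 2]

Answer: 3 6 4 0 5 1 2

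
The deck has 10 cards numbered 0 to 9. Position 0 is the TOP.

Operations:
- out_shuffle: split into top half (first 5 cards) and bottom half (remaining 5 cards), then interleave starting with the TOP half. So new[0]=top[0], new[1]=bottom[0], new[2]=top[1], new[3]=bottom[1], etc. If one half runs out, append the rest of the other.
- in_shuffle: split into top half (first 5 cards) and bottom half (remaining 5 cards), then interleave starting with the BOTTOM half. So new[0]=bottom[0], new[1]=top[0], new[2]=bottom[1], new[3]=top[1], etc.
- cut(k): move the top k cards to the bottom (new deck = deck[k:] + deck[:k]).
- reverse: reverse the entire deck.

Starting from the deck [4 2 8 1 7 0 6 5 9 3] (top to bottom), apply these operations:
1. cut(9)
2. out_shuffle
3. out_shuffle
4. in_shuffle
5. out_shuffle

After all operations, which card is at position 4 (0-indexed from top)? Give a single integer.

After op 1 (cut(9)): [3 4 2 8 1 7 0 6 5 9]
After op 2 (out_shuffle): [3 7 4 0 2 6 8 5 1 9]
After op 3 (out_shuffle): [3 6 7 8 4 5 0 1 2 9]
After op 4 (in_shuffle): [5 3 0 6 1 7 2 8 9 4]
After op 5 (out_shuffle): [5 7 3 2 0 8 6 9 1 4]
Position 4: card 0.

Answer: 0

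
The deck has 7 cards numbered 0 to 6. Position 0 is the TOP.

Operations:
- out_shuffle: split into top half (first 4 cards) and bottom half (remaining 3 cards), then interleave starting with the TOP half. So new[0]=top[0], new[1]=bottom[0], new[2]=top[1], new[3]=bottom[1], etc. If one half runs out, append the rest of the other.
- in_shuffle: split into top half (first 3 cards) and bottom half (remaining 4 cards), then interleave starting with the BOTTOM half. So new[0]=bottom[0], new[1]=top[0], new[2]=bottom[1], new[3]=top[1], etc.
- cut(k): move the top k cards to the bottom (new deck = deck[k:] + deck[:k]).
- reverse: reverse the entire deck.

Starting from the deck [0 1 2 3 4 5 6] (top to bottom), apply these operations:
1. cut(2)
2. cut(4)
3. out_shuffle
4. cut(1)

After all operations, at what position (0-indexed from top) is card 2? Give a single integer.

Answer: 5

Derivation:
After op 1 (cut(2)): [2 3 4 5 6 0 1]
After op 2 (cut(4)): [6 0 1 2 3 4 5]
After op 3 (out_shuffle): [6 3 0 4 1 5 2]
After op 4 (cut(1)): [3 0 4 1 5 2 6]
Card 2 is at position 5.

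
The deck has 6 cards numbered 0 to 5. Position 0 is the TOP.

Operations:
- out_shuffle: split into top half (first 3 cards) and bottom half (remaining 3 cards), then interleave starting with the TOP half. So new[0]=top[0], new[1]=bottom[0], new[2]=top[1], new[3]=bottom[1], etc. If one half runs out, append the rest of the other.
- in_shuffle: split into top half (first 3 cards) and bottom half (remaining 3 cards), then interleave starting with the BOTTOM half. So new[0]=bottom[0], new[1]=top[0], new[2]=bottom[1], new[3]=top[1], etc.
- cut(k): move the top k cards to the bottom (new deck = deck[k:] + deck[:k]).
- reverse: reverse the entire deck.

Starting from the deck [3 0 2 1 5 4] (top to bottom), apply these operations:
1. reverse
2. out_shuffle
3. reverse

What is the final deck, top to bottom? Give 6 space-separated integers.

After op 1 (reverse): [4 5 1 2 0 3]
After op 2 (out_shuffle): [4 2 5 0 1 3]
After op 3 (reverse): [3 1 0 5 2 4]

Answer: 3 1 0 5 2 4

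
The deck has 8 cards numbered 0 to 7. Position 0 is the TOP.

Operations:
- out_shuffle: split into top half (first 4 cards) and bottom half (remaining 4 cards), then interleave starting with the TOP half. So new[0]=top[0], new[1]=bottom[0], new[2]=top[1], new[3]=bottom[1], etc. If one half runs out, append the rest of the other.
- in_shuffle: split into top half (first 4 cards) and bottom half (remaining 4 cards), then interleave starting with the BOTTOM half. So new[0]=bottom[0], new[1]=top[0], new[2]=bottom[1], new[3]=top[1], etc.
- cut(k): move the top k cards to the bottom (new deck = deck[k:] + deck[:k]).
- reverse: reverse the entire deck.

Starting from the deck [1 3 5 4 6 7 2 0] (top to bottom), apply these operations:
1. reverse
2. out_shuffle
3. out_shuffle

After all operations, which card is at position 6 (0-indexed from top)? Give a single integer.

Answer: 5

Derivation:
After op 1 (reverse): [0 2 7 6 4 5 3 1]
After op 2 (out_shuffle): [0 4 2 5 7 3 6 1]
After op 3 (out_shuffle): [0 7 4 3 2 6 5 1]
Position 6: card 5.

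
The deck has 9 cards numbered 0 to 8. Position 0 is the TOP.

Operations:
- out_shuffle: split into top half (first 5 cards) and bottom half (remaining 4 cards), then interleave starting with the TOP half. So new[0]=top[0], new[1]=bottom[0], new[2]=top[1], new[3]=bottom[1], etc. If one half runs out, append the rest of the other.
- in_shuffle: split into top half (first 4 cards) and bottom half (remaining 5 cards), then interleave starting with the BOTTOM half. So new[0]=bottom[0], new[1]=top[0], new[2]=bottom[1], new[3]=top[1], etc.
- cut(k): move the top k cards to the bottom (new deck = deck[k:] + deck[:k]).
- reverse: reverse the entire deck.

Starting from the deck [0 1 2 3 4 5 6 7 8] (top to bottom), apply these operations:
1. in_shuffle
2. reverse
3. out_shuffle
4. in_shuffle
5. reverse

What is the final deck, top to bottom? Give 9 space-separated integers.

Answer: 6 5 4 3 2 1 0 8 7

Derivation:
After op 1 (in_shuffle): [4 0 5 1 6 2 7 3 8]
After op 2 (reverse): [8 3 7 2 6 1 5 0 4]
After op 3 (out_shuffle): [8 1 3 5 7 0 2 4 6]
After op 4 (in_shuffle): [7 8 0 1 2 3 4 5 6]
After op 5 (reverse): [6 5 4 3 2 1 0 8 7]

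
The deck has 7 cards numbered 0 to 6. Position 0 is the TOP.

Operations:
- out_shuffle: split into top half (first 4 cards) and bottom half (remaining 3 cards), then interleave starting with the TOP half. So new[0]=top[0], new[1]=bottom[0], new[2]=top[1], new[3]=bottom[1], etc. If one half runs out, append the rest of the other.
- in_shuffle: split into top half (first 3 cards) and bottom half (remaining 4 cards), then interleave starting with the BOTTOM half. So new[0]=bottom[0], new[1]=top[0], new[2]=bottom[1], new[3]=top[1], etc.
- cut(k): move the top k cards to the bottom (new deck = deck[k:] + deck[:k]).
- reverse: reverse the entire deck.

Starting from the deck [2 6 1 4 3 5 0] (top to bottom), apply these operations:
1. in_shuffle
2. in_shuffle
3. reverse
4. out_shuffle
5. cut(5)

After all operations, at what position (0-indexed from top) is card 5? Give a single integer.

Answer: 3

Derivation:
After op 1 (in_shuffle): [4 2 3 6 5 1 0]
After op 2 (in_shuffle): [6 4 5 2 1 3 0]
After op 3 (reverse): [0 3 1 2 5 4 6]
After op 4 (out_shuffle): [0 5 3 4 1 6 2]
After op 5 (cut(5)): [6 2 0 5 3 4 1]
Card 5 is at position 3.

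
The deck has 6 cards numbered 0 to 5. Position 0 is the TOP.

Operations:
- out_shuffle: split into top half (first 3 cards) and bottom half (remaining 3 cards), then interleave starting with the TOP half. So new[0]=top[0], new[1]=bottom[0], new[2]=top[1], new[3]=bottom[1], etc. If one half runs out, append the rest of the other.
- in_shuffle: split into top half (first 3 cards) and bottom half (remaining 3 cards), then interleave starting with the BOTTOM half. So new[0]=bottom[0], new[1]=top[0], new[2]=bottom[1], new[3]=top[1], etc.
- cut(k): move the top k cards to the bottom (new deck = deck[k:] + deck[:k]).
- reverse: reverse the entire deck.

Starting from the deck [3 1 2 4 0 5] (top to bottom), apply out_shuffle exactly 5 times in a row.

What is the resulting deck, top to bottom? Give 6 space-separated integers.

After op 1 (out_shuffle): [3 4 1 0 2 5]
After op 2 (out_shuffle): [3 0 4 2 1 5]
After op 3 (out_shuffle): [3 2 0 1 4 5]
After op 4 (out_shuffle): [3 1 2 4 0 5]
After op 5 (out_shuffle): [3 4 1 0 2 5]

Answer: 3 4 1 0 2 5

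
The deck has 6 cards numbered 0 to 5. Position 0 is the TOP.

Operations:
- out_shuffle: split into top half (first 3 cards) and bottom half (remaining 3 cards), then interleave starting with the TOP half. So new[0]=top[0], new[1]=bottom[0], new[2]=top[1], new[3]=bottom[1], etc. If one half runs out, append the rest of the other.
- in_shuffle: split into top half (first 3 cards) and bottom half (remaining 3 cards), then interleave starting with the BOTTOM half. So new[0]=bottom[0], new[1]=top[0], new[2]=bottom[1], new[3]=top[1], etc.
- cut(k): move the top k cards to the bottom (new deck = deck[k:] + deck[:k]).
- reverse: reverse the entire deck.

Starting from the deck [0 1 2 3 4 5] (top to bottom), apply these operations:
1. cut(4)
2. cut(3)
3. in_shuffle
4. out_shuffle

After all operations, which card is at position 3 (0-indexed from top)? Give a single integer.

After op 1 (cut(4)): [4 5 0 1 2 3]
After op 2 (cut(3)): [1 2 3 4 5 0]
After op 3 (in_shuffle): [4 1 5 2 0 3]
After op 4 (out_shuffle): [4 2 1 0 5 3]
Position 3: card 0.

Answer: 0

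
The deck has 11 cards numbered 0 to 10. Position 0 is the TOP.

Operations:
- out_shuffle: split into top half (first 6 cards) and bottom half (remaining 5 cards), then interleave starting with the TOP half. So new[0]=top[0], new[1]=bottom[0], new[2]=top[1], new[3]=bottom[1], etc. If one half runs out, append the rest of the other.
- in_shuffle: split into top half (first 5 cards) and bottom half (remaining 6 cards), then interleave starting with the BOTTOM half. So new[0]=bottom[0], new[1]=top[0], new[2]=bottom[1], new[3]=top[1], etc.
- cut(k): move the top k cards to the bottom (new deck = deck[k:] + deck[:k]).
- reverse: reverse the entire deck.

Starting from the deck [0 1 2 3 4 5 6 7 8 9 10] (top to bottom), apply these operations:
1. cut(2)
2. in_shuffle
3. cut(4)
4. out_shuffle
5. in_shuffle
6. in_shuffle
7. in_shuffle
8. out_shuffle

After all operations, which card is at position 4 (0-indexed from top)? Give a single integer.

Answer: 3

Derivation:
After op 1 (cut(2)): [2 3 4 5 6 7 8 9 10 0 1]
After op 2 (in_shuffle): [7 2 8 3 9 4 10 5 0 6 1]
After op 3 (cut(4)): [9 4 10 5 0 6 1 7 2 8 3]
After op 4 (out_shuffle): [9 1 4 7 10 2 5 8 0 3 6]
After op 5 (in_shuffle): [2 9 5 1 8 4 0 7 3 10 6]
After op 6 (in_shuffle): [4 2 0 9 7 5 3 1 10 8 6]
After op 7 (in_shuffle): [5 4 3 2 1 0 10 9 8 7 6]
After op 8 (out_shuffle): [5 10 4 9 3 8 2 7 1 6 0]
Position 4: card 3.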